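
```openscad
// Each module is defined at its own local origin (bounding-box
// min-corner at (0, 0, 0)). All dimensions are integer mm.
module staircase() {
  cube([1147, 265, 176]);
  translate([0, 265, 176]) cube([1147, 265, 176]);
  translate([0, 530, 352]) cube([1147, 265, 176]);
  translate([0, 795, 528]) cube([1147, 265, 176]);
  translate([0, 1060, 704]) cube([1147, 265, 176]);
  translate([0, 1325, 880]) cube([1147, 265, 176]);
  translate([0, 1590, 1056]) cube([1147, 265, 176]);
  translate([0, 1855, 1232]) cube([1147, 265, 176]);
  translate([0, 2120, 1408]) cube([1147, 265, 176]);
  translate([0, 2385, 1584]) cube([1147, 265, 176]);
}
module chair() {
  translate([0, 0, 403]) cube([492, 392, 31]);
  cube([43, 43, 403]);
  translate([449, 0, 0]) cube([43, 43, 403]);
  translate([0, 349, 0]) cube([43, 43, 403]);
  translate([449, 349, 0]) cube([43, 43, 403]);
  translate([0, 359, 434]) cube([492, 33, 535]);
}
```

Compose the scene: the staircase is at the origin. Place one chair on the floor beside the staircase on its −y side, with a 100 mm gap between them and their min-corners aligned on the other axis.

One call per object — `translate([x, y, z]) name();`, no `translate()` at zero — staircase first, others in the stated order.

staircase();
translate([0, -492, 0]) chair();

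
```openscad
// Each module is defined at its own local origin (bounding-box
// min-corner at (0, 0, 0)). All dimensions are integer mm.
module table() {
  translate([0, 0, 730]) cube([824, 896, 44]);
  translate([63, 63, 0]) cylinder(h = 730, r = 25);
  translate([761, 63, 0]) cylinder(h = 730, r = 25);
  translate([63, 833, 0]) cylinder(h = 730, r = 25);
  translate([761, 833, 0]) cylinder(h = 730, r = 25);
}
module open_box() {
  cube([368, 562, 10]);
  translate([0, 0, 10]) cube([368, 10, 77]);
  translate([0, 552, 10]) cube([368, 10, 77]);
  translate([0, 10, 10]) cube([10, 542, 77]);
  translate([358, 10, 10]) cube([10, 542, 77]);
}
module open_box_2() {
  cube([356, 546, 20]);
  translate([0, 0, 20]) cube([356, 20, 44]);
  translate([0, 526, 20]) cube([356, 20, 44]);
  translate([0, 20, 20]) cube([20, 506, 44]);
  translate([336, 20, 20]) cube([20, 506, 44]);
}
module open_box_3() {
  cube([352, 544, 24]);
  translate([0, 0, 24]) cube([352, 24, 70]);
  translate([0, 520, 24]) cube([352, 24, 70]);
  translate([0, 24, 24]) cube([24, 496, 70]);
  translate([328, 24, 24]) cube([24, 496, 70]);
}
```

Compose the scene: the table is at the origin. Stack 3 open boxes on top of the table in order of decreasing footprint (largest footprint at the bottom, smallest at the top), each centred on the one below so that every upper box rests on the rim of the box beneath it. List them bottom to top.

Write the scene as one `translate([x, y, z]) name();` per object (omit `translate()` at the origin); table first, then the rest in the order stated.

table();
translate([228, 167, 774]) open_box();
translate([234, 175, 861]) open_box_2();
translate([236, 176, 925]) open_box_3();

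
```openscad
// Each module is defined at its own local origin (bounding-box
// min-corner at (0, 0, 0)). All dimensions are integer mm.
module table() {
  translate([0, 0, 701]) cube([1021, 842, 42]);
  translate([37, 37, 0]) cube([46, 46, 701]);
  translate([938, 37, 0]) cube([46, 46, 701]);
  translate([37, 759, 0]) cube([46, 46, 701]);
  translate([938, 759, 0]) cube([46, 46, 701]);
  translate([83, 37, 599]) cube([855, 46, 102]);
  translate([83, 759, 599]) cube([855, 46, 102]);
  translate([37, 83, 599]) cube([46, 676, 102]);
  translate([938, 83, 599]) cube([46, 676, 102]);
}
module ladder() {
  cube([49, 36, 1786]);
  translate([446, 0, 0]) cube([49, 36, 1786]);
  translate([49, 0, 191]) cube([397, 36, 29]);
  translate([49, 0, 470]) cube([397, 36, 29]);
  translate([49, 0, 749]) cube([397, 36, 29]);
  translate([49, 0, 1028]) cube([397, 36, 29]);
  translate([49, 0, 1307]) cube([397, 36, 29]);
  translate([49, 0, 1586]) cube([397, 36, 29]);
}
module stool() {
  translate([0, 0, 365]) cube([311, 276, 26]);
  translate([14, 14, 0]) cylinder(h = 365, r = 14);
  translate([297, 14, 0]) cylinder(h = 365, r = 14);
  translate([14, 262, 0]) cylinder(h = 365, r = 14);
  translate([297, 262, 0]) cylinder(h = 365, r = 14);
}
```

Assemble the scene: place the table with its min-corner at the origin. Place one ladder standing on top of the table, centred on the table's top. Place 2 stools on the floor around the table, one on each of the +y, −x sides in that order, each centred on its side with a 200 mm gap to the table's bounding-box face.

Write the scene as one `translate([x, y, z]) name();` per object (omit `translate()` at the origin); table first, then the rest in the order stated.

table();
translate([263, 403, 743]) ladder();
translate([355, 1042, 0]) stool();
translate([-511, 283, 0]) stool();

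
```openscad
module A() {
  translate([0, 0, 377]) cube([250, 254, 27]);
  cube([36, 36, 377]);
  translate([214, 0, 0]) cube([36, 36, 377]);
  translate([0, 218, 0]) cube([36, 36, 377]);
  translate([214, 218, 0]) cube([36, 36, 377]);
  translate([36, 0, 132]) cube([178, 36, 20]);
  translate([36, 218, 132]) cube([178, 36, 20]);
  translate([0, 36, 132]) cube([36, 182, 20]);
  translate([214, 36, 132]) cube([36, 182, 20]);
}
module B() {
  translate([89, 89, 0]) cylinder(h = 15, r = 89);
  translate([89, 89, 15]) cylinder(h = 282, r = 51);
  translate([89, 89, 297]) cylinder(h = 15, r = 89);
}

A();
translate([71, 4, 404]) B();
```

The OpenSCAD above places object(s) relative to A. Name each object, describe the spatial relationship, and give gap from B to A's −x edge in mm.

The spool's min-x is at 71; the stool's min-x is 0; gap = 71 mm.

A is a stool. B is a spool. The spool is on top of the stool. The gap from the spool to the stool's −x edge is 71 mm.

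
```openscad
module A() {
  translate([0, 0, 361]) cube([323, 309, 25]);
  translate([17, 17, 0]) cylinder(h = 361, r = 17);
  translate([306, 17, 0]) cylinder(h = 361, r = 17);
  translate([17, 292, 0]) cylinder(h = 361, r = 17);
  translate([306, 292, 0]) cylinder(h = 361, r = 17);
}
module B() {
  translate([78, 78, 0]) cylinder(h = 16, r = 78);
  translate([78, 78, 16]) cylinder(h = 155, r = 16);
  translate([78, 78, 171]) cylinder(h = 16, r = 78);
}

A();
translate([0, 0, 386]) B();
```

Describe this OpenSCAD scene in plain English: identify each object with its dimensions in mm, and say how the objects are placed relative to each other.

A is a four-legged stool. The seat is 323×309 mm, 25 mm thick, top at z = 386 mm. It stands on four round legs, each 34 mm in diameter, from z = 0 to the seat underside, each leg's axis is inset half a diameter from the nearest pair of seat edges (so the leg's bounding box is flush with the corner).

B is a spool: two coaxial disc flanges of radius 78 mm and thickness 16 mm, joined by a core cylinder of radius 16 mm and height 155 mm. The lower flange rests on z = 0 and the three cylinders share a vertical axis.

The spool is on top of the stool.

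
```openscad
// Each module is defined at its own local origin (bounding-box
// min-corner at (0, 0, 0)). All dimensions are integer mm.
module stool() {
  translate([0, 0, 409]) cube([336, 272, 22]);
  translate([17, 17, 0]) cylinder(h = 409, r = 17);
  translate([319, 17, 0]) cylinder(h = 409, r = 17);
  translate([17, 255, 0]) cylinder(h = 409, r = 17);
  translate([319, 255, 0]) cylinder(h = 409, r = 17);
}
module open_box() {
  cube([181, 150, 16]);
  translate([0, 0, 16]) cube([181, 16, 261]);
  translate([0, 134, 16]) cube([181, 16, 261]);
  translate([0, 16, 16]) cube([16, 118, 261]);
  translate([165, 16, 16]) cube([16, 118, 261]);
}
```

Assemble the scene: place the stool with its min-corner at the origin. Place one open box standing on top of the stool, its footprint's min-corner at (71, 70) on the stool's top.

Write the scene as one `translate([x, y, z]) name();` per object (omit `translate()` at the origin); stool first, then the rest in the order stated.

stool();
translate([71, 70, 431]) open_box();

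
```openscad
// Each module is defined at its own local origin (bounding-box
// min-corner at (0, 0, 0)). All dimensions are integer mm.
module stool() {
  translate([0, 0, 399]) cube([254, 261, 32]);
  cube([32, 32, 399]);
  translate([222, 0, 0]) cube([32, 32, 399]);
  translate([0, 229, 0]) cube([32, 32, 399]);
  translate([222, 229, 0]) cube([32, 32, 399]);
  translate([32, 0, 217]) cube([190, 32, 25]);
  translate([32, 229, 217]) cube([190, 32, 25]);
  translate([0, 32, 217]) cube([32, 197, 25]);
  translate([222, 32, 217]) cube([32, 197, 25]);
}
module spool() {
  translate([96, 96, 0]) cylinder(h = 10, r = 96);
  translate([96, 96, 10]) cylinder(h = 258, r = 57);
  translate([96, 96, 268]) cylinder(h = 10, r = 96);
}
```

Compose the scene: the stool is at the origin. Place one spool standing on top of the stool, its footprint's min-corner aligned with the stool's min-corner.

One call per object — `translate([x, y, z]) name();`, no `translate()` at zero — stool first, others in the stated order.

stool();
translate([0, 0, 431]) spool();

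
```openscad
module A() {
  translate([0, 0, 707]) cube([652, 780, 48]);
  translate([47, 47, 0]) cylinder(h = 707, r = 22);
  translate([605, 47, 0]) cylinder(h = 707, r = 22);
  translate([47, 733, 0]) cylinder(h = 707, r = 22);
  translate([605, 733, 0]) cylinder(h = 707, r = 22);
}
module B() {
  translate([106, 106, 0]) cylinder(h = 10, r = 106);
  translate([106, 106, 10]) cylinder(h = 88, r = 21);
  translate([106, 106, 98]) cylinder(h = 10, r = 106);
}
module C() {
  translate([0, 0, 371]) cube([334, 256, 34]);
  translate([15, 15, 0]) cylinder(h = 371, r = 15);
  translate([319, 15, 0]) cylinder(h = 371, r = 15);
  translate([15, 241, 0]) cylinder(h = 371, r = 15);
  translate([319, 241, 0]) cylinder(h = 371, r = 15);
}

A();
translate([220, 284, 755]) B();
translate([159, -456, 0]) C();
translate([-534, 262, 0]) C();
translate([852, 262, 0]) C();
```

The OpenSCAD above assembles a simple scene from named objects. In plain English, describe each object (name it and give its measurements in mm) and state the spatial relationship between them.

A is a table with a 652×780 mm rectangular top, 48 mm thick, top surface at z = 755 mm, supported by four round legs of 44 mm diameter, each leg's bounding box inset 25 mm from the nearest pair of top edges, running from the floor.

B is a spool: two coaxial disc flanges of radius 106 mm and thickness 10 mm, joined by a core cylinder of radius 21 mm and height 88 mm. The lower flange rests on z = 0 and the three cylinders share a vertical axis.

C is a four-legged stool. The seat is 334×256 mm, 34 mm thick, top at z = 405 mm. It stands on four round legs, each 30 mm in diameter, from z = 0 to the seat underside, each leg's axis is inset half a diameter from the nearest pair of seat edges (so the leg's bounding box is flush with the corner).

The spool is on top of the table, centred. Three stools sit around the table at the −y, −x, +x sides.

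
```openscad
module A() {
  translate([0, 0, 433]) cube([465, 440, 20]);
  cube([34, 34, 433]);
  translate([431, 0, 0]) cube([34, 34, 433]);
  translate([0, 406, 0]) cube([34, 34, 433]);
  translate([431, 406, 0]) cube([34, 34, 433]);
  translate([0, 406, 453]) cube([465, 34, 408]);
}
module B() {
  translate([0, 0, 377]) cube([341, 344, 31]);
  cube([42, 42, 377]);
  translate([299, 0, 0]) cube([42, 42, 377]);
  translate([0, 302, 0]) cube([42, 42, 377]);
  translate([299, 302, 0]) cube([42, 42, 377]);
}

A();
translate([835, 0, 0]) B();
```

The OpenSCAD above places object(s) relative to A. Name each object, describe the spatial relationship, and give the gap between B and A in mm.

A is a chair. B is a stool. The stool is on the floor beside the chair on its +x side. The gap between the stool and the chair is 370 mm.

The stool's nearest face is 370 mm from the chair's +x face.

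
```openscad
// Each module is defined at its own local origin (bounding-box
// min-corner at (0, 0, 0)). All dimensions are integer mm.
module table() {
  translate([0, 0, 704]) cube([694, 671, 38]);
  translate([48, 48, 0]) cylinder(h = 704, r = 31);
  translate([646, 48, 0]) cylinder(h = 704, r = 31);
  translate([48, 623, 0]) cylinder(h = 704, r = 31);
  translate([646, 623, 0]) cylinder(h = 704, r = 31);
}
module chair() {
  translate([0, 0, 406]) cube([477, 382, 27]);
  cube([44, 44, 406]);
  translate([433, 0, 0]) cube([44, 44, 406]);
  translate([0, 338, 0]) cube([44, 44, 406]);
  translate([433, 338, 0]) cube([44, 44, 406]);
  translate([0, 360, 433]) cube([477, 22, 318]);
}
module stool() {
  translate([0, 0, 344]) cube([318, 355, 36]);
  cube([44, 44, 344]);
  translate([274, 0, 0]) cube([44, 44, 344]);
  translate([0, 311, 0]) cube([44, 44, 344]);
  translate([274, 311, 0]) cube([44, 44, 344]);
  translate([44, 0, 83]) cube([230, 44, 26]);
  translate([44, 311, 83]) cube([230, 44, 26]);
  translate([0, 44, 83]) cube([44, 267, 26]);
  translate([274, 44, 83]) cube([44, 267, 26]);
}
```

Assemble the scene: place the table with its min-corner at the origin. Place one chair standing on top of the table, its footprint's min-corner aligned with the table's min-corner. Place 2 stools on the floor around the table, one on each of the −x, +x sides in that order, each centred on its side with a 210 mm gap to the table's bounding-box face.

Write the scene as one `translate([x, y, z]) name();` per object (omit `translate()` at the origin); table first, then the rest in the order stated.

table();
translate([0, 0, 742]) chair();
translate([-528, 158, 0]) stool();
translate([904, 158, 0]) stool();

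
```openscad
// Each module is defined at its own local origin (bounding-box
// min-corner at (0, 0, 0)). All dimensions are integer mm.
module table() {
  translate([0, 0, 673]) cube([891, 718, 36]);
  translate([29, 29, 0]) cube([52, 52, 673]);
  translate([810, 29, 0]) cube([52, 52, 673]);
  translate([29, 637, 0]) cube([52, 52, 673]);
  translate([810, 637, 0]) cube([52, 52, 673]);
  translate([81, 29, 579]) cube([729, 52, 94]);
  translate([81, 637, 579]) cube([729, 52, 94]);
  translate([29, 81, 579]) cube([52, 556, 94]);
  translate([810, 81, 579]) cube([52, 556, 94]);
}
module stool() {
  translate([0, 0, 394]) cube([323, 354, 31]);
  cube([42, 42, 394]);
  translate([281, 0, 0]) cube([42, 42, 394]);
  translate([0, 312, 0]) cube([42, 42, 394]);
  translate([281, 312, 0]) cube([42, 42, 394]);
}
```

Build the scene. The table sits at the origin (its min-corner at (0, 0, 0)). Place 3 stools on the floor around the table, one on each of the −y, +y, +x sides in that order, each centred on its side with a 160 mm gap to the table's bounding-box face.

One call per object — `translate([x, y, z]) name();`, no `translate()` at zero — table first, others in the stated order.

table();
translate([284, -514, 0]) stool();
translate([284, 878, 0]) stool();
translate([1051, 182, 0]) stool();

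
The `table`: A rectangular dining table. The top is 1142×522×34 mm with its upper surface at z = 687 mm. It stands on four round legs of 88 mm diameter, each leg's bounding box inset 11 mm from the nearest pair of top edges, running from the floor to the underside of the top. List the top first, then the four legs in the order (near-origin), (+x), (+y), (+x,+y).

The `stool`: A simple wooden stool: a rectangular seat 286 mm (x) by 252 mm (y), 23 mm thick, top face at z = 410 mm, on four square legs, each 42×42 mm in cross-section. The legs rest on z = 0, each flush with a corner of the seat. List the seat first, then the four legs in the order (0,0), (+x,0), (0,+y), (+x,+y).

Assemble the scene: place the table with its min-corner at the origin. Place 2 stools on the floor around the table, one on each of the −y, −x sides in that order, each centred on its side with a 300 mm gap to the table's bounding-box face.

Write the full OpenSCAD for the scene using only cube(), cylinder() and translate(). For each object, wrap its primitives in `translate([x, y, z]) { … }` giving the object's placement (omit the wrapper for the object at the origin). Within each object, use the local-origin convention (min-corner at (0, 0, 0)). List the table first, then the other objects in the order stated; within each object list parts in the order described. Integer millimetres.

translate([0, 0, 653]) cube([1142, 522, 34]);
translate([55, 55, 0]) cylinder(h = 653, r = 44);
translate([1087, 55, 0]) cylinder(h = 653, r = 44);
translate([55, 467, 0]) cylinder(h = 653, r = 44);
translate([1087, 467, 0]) cylinder(h = 653, r = 44);
translate([428, -552, 0]) {
  translate([0, 0, 387]) cube([286, 252, 23]);
  cube([42, 42, 387]);
  translate([244, 0, 0]) cube([42, 42, 387]);
  translate([0, 210, 0]) cube([42, 42, 387]);
  translate([244, 210, 0]) cube([42, 42, 387]);
}
translate([-586, 135, 0]) {
  translate([0, 0, 387]) cube([286, 252, 23]);
  cube([42, 42, 387]);
  translate([244, 0, 0]) cube([42, 42, 387]);
  translate([0, 210, 0]) cube([42, 42, 387]);
  translate([244, 210, 0]) cube([42, 42, 387]);
}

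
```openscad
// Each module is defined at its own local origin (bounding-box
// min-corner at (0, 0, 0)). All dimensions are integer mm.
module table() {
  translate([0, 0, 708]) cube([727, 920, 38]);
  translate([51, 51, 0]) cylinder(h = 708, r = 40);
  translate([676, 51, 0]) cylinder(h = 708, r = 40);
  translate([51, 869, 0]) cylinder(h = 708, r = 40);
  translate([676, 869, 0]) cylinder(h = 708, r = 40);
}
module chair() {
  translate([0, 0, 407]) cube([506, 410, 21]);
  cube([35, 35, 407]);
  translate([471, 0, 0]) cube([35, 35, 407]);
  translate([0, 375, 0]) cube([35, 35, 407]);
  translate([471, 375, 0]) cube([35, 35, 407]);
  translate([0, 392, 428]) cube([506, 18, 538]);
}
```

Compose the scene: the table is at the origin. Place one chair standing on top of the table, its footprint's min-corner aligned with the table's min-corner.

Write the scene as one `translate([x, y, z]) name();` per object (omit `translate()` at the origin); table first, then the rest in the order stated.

table();
translate([0, 0, 746]) chair();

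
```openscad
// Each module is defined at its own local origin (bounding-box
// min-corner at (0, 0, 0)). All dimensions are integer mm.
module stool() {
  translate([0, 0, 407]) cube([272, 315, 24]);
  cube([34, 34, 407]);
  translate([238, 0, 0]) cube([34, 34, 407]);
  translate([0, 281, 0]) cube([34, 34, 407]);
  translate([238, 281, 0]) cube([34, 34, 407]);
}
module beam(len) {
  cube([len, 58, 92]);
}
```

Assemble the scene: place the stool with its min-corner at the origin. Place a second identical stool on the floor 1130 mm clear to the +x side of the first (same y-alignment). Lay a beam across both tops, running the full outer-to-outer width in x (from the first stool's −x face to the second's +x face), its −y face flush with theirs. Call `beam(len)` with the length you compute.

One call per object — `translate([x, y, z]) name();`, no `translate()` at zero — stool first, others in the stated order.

stool();
translate([1402, 0, 0]) stool();
translate([0, 0, 431]) beam(1674);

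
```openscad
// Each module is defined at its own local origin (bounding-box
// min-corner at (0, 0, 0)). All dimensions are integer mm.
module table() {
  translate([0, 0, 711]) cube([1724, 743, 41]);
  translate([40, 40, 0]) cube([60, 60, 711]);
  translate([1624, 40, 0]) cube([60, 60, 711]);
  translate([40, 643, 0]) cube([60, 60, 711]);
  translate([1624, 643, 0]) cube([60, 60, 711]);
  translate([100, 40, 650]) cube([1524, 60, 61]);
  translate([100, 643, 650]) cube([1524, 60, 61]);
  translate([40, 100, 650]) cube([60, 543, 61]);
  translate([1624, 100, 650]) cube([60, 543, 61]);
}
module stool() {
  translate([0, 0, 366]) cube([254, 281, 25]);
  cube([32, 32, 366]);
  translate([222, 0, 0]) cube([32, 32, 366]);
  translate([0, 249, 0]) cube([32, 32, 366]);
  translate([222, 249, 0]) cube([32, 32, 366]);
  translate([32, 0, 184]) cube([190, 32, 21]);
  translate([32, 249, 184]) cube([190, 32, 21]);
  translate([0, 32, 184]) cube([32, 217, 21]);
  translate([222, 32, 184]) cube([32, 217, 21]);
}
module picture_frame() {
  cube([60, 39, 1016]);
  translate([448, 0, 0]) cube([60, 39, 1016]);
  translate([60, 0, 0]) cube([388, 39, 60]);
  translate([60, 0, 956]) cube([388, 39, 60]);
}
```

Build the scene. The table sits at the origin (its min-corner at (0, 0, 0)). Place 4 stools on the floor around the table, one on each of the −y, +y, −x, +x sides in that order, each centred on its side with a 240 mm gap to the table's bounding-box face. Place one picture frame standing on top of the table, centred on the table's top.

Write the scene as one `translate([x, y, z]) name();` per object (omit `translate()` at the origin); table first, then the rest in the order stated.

table();
translate([735, -521, 0]) stool();
translate([735, 983, 0]) stool();
translate([-494, 231, 0]) stool();
translate([1964, 231, 0]) stool();
translate([608, 352, 752]) picture_frame();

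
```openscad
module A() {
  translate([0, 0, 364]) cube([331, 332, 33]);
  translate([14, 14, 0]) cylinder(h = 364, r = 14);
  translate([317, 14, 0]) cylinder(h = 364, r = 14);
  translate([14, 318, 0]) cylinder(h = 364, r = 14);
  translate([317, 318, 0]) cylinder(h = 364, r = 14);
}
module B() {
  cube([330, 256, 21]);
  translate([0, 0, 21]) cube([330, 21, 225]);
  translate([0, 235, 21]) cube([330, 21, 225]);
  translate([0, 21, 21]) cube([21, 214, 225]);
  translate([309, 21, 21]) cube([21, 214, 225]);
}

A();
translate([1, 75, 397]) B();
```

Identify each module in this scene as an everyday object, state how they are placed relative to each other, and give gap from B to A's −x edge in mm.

The open box's min-x is at 1; the stool's min-x is 0; gap = 1 mm.

A is a stool. B is an open box. The open box is on top of the stool. The gap from the open box to the stool's −x edge is 1 mm.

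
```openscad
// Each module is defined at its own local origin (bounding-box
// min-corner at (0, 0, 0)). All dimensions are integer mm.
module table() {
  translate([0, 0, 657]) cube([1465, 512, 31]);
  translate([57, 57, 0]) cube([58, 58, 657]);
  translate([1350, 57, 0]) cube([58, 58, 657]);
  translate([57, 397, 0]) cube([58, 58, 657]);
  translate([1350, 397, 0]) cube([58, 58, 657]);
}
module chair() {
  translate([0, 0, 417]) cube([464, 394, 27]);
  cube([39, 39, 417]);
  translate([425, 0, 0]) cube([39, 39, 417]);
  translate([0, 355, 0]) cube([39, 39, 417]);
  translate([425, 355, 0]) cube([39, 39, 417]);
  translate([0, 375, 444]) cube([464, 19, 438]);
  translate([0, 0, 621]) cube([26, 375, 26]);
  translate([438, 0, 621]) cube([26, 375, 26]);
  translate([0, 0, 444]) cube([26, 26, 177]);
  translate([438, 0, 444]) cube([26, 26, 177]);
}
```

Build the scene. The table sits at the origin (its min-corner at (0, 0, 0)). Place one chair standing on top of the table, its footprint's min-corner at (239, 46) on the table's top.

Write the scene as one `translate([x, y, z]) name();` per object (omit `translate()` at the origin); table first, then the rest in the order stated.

table();
translate([239, 46, 688]) chair();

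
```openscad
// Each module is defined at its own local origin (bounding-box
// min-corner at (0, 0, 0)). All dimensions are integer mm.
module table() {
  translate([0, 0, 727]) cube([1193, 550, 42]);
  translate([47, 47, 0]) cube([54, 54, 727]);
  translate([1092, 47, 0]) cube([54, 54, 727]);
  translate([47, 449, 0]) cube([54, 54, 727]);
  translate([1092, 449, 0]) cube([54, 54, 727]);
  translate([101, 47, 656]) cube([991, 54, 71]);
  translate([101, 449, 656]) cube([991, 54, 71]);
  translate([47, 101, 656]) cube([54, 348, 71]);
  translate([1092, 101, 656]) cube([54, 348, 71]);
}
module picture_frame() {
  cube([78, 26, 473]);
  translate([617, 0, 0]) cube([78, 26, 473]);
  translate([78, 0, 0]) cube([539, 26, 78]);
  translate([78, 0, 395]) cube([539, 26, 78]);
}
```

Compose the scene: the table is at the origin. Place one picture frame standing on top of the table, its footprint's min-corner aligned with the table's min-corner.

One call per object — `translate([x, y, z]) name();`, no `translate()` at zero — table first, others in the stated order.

table();
translate([0, 0, 769]) picture_frame();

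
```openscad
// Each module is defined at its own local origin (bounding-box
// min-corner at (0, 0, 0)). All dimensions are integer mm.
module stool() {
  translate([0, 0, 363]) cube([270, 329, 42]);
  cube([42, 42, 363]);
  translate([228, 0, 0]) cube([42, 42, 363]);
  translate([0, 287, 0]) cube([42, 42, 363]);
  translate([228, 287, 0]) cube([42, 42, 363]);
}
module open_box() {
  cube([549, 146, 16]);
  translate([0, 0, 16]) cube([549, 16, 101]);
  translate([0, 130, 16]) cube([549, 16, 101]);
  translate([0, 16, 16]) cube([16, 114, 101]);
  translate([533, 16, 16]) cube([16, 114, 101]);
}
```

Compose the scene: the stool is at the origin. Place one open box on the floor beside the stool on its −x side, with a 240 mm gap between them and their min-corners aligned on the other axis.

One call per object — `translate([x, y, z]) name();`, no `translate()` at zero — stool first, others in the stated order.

stool();
translate([-789, 0, 0]) open_box();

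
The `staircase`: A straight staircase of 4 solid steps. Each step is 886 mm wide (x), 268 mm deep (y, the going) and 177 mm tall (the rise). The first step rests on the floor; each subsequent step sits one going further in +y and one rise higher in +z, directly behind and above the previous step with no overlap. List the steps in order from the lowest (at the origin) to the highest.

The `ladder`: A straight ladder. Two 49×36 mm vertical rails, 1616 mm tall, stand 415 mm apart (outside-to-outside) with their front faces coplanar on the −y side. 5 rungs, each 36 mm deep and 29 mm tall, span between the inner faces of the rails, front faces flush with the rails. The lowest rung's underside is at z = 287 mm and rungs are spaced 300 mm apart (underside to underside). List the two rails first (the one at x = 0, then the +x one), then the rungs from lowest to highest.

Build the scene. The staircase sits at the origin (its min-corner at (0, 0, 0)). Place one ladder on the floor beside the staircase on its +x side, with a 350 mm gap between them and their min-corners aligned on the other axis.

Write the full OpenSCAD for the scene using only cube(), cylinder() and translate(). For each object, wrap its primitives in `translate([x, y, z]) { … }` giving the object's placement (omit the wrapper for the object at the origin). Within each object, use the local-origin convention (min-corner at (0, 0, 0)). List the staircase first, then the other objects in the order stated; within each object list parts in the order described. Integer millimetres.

cube([886, 268, 177]);
translate([0, 268, 177]) cube([886, 268, 177]);
translate([0, 536, 354]) cube([886, 268, 177]);
translate([0, 804, 531]) cube([886, 268, 177]);
translate([1236, 0, 0]) {
  cube([49, 36, 1616]);
  translate([366, 0, 0]) cube([49, 36, 1616]);
  translate([49, 0, 287]) cube([317, 36, 29]);
  translate([49, 0, 587]) cube([317, 36, 29]);
  translate([49, 0, 887]) cube([317, 36, 29]);
  translate([49, 0, 1187]) cube([317, 36, 29]);
  translate([49, 0, 1487]) cube([317, 36, 29]);
}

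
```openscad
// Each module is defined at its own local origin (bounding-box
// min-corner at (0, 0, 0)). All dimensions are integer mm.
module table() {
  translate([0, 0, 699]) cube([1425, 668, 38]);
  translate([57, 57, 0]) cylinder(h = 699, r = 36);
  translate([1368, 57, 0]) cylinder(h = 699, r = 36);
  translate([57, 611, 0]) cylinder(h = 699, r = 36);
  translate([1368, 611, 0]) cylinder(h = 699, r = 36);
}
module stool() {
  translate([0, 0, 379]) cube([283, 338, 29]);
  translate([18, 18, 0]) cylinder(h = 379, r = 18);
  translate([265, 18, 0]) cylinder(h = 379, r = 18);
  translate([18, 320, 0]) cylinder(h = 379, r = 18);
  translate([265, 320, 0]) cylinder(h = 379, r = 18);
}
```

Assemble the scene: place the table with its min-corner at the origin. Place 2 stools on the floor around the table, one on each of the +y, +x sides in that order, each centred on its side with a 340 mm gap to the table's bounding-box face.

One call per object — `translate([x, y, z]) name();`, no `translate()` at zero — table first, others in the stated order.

table();
translate([571, 1008, 0]) stool();
translate([1765, 165, 0]) stool();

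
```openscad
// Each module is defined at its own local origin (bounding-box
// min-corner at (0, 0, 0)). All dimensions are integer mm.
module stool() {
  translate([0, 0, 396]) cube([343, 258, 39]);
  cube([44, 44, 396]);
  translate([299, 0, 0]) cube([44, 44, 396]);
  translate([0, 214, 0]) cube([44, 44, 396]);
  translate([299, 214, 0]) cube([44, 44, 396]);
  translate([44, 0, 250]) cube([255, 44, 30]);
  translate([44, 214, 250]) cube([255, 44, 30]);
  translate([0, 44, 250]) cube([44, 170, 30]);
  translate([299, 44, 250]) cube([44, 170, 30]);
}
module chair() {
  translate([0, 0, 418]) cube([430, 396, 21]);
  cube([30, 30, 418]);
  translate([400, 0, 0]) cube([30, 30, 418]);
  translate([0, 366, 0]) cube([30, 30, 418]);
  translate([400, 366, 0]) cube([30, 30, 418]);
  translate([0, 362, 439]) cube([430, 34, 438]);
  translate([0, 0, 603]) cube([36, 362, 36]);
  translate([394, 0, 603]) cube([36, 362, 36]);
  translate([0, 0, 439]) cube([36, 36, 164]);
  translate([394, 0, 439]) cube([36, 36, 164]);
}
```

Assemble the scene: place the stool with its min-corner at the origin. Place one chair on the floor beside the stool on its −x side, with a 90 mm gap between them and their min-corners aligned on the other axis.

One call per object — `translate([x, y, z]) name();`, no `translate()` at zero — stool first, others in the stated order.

stool();
translate([-520, 0, 0]) chair();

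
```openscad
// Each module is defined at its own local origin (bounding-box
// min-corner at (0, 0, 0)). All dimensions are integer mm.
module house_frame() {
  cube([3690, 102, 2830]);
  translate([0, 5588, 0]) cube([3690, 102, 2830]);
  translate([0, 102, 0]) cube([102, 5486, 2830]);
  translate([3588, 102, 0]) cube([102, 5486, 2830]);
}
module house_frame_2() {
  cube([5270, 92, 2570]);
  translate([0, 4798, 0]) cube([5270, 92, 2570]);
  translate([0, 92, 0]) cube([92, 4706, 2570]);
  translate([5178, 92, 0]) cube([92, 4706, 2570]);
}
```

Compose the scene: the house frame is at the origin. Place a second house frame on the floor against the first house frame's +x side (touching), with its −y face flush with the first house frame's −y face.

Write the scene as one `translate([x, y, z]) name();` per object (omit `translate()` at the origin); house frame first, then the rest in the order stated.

house_frame();
translate([3690, 0, 0]) house_frame_2();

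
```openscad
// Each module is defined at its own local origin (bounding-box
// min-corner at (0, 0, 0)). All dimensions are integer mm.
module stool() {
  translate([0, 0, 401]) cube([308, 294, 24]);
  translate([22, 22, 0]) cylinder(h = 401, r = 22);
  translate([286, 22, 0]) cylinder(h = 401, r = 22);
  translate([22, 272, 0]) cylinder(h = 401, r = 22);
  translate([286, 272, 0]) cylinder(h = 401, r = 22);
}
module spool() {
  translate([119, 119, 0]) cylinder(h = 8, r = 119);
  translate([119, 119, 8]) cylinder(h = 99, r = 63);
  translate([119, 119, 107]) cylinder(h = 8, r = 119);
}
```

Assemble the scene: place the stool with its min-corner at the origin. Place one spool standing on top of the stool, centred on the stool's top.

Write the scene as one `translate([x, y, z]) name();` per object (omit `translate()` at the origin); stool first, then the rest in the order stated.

stool();
translate([35, 28, 425]) spool();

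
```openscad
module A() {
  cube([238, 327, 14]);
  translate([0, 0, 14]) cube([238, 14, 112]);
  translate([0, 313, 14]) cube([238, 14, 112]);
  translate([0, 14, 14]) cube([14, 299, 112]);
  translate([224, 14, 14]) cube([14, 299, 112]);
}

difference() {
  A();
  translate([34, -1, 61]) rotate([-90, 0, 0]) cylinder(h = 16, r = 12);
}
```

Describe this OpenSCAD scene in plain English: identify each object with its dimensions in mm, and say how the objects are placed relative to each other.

A is an open storage box with external size 238×327×126 mm and wall thickness 14 mm (the base is also 14 mm thick). The base covers the whole footprint; the four walls stand on the base, with the y-facing walls full-width and the x-facing walls fitting between their inner faces.

The open box has a circular hole of radius 12 mm through its front wall, centred at (x = 34, z = 61).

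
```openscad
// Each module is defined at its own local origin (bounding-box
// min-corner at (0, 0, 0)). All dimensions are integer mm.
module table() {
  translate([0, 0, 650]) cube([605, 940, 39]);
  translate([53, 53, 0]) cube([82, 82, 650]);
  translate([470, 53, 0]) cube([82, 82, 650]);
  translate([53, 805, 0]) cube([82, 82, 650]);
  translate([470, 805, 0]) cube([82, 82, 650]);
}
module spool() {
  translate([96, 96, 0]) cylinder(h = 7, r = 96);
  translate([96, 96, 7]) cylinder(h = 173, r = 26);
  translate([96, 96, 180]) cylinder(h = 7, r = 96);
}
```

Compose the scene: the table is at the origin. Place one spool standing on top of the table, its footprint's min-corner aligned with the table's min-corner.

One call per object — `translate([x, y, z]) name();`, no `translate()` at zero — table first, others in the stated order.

table();
translate([0, 0, 689]) spool();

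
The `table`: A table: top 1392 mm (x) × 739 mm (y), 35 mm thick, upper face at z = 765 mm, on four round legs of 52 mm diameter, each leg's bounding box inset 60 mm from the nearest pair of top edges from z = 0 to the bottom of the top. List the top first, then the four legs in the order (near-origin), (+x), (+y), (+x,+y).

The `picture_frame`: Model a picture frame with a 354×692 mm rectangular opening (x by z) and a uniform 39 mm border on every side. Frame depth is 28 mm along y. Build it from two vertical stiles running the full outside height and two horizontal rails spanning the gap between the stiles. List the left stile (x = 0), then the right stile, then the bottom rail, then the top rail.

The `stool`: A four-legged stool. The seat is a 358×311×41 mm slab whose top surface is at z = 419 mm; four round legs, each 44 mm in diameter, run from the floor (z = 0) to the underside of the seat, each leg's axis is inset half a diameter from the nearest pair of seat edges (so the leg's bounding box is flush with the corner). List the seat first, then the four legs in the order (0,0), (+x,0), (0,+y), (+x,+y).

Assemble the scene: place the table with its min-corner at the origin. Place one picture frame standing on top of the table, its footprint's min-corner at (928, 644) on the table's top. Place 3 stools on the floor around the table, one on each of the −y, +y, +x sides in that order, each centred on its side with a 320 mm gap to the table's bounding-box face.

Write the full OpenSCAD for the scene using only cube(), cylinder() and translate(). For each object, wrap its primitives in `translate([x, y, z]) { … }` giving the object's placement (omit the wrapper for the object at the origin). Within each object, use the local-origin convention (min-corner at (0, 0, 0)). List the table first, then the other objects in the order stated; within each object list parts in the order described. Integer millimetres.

translate([0, 0, 730]) cube([1392, 739, 35]);
translate([86, 86, 0]) cylinder(h = 730, r = 26);
translate([1306, 86, 0]) cylinder(h = 730, r = 26);
translate([86, 653, 0]) cylinder(h = 730, r = 26);
translate([1306, 653, 0]) cylinder(h = 730, r = 26);
translate([928, 644, 765]) {
  cube([39, 28, 770]);
  translate([393, 0, 0]) cube([39, 28, 770]);
  translate([39, 0, 0]) cube([354, 28, 39]);
  translate([39, 0, 731]) cube([354, 28, 39]);
}
translate([517, -631, 0]) {
  translate([0, 0, 378]) cube([358, 311, 41]);
  translate([22, 22, 0]) cylinder(h = 378, r = 22);
  translate([336, 22, 0]) cylinder(h = 378, r = 22);
  translate([22, 289, 0]) cylinder(h = 378, r = 22);
  translate([336, 289, 0]) cylinder(h = 378, r = 22);
}
translate([517, 1059, 0]) {
  translate([0, 0, 378]) cube([358, 311, 41]);
  translate([22, 22, 0]) cylinder(h = 378, r = 22);
  translate([336, 22, 0]) cylinder(h = 378, r = 22);
  translate([22, 289, 0]) cylinder(h = 378, r = 22);
  translate([336, 289, 0]) cylinder(h = 378, r = 22);
}
translate([1712, 214, 0]) {
  translate([0, 0, 378]) cube([358, 311, 41]);
  translate([22, 22, 0]) cylinder(h = 378, r = 22);
  translate([336, 22, 0]) cylinder(h = 378, r = 22);
  translate([22, 289, 0]) cylinder(h = 378, r = 22);
  translate([336, 289, 0]) cylinder(h = 378, r = 22);
}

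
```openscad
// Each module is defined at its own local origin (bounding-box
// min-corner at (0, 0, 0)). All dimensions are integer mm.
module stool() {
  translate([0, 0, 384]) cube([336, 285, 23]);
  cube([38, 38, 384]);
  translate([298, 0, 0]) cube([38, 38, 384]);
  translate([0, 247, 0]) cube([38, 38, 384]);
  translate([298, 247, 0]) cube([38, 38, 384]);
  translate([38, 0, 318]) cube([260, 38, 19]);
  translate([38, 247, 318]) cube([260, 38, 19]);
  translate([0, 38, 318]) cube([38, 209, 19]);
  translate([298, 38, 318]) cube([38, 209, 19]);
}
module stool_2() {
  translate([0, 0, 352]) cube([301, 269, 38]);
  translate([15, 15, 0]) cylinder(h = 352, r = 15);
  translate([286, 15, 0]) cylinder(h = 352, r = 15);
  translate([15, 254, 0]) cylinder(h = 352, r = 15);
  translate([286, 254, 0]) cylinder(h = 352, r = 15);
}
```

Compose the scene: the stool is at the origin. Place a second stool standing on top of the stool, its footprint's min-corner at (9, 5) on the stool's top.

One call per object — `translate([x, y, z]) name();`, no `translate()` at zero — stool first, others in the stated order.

stool();
translate([9, 5, 407]) stool_2();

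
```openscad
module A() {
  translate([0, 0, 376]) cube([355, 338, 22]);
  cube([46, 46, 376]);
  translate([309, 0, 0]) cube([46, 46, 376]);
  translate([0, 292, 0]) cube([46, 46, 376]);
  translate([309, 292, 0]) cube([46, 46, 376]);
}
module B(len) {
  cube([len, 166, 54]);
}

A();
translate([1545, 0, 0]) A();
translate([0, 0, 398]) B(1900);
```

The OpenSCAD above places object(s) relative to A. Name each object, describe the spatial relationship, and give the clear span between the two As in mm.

Second stool starts at x = 1545; first ends at x = 355; clear span = 1545 − 355 = 1190 mm.

A is a stool. B is a beam. A beam spans the tops of two stools. The clear span between the two stools is 1190 mm.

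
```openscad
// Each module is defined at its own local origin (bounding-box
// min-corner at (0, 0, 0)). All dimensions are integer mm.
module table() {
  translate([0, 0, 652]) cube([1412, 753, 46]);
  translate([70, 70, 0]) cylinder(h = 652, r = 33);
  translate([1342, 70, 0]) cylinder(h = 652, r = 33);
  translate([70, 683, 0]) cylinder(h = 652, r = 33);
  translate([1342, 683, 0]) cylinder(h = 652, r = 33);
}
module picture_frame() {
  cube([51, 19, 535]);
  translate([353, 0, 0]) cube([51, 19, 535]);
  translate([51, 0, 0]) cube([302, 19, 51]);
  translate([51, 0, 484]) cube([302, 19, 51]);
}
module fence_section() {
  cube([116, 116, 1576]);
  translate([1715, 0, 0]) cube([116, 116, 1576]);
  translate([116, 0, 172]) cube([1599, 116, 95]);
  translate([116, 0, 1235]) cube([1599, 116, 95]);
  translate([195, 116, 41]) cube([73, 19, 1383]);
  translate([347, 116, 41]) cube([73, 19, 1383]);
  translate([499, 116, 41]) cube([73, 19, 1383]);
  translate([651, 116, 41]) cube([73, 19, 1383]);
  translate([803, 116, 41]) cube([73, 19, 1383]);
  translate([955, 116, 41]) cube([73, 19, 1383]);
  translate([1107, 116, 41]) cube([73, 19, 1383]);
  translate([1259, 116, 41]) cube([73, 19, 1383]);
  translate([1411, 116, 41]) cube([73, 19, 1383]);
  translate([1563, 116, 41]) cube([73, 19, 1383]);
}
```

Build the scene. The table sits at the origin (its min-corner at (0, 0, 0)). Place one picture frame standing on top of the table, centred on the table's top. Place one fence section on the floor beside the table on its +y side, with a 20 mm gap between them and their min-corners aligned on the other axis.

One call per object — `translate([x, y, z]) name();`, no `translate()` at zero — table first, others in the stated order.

table();
translate([504, 367, 698]) picture_frame();
translate([0, 773, 0]) fence_section();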